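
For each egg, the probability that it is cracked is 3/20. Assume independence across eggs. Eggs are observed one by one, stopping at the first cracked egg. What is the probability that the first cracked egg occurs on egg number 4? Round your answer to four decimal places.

0.0921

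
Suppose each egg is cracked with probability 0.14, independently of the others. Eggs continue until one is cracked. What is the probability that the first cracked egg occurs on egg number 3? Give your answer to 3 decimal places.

Geometric (trials to first success), p = 0.14.
P(Y = 3) = (1−p)^2 · p = 0.7396 · 0.14 = 0.10354

0.104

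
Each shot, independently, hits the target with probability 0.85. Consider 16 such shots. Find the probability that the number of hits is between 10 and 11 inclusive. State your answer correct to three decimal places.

X ~ Binomial(16, 0.85); P(10 ≤ X ≤ 11) = Σ C(16,k) p^k (1−p)^(16−k) over k:
  k=10: C(16,10)·0.85^10·0.15^6 = 0.01796
  k=11: C(16,11)·0.85^11·0.15^5 = 0.05551
Total = 0.07347

0.073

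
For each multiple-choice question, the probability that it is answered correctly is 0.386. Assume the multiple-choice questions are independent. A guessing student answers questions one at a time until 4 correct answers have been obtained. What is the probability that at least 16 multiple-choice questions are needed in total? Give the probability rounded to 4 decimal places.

Needing more than 15 multiple-choice questions ⇔ fewer than 4 successes in the first 15. With X ~ Binomial(15, 0.386), P(Y > 15) = P(X ≤ 3).
  k=0: C(15,0)·0.386^0·0.614^15 = 0.000665
  k=1: C(15,1)·0.386^1·0.614^14 = 0.006267
  k=2: C(15,2)·0.386^2·0.614^13 = 0.027577
  k=3: C(15,3)·0.386^3·0.614^12 = 0.075127
P(X ≤ 3) = 0.109635

0.1096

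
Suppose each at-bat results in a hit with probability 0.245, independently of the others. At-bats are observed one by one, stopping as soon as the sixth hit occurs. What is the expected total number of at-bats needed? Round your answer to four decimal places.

24.4898

Y = total at-bats until the sixth success; negative binomial with r=6, p=0.245.
E[Y] = r / p = 6 / 0.245 = 24.489796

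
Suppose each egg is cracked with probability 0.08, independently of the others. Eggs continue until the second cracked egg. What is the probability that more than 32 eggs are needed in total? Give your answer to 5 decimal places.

0.26242

Needing more than 32 eggs ⇔ fewer than 2 successes in the first 32. With X ~ Binomial(32, 0.08), P(Y > 32) = P(X ≤ 1).
  k=0: C(32,0)·0.08^0·0.92^32 = 0.0693762
  k=1: C(32,1)·0.08^1·0.92^31 = 0.1930468
P(X ≤ 1) = 0.2624230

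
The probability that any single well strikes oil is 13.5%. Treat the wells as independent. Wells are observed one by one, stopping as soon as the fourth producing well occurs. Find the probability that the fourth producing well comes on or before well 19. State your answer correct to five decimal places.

0.24888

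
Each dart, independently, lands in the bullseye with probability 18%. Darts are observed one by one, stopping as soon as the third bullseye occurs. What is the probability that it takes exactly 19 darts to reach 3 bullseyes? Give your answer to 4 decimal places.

Y = trial on which the third success occurs; negative binomial, r=3, p=0.18.
P(Y=19) = C(18,2) · p^3 · (1−p)^16
= 153 · 0.005832 · 0.041785 = 0.037285

0.0373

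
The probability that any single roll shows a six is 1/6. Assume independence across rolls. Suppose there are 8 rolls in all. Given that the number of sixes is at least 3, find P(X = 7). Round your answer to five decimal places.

0.00018

X ~ Binomial(8, 0.166667). Want P(X=7 | X≥3) = P(X=7) / P(X≥3).
P(X=7) = C(8,7)·0.166667^7·0.833333^1 = 0.0000238
P(X≥3) = 1 − 0.2325680 − 0.3721089 − 0.2604762 = 0.1348469
Ratio = 0.0000238 / 0.1348469 = 0.0001766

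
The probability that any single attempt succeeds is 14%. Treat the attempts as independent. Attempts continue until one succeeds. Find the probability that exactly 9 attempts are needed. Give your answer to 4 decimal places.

Geometric (trials to first success), p = 0.14.
P(Y = 9) = (1−p)^8 · p = 0.29922 · 0.14 = 0.041891

0.0419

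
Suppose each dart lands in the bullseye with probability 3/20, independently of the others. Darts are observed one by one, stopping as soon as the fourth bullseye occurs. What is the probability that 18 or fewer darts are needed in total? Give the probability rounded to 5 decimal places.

0.27976

Finishing within 18 darts ⇔ at least 4 successes in the first 18. With X ~ Binomial(18, 0.15), P(Y ≤ 18) = 1 − P(X ≤ 3).
  k=0: C(18,0)·0.15^0·0.85^18 = 0.0536464
  k=1: C(18,1)·0.15^1·0.85^17 = 0.1704062
  k=2: C(18,2)·0.15^2·0.85^16 = 0.2556094
  k=3: C(18,3)·0.15^3·0.85^15 = 0.2405735
1 − 0.7202355 = 0.2797645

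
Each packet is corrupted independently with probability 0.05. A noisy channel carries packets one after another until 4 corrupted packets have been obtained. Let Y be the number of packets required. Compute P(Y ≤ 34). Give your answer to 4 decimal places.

0.0881

Finishing within 34 packets ⇔ at least 4 successes in the first 34. With X ~ Binomial(34, 0.05), P(Y ≤ 34) = 1 − P(X ≤ 3).
  k=0: C(34,0)·0.05^0·0.95^34 = 0.174825
  k=1: C(34,1)·0.05^1·0.95^33 = 0.312844
  k=2: C(34,2)·0.05^2·0.95^32 = 0.271680
  k=3: C(34,3)·0.05^3·0.95^31 = 0.152522
1 − 0.911871 = 0.088129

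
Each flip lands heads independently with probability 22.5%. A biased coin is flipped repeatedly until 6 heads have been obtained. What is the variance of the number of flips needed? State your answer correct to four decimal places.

91.8519

Y = total flips until the sixth success; negative binomial with r=6, p=0.225.
Var(Y) = r(1−p)/p² = 6·0.775 / 0.225² = 91.851852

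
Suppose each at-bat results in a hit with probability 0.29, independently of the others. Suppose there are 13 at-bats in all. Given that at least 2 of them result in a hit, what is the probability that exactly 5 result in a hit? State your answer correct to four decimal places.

X ~ Binomial(13, 0.29). Want P(X=5 | X≥2) = P(X=5) / P(X≥2).
P(X=5) = C(13,5)·0.29^5·0.71^8 = 0.170465
P(X≥2) = 1 − 0.011651 − 0.061865 = 0.926485
Ratio = 0.170465 / 0.926485 = 0.183991

0.1840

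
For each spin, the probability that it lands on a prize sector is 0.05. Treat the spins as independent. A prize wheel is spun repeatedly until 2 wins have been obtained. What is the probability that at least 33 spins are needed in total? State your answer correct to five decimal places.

Needing more than 32 spins ⇔ fewer than 2 successes in the first 32. With X ~ Binomial(32, 0.05), P(Y > 32) = P(X ≤ 1).
  k=0: C(32,0)·0.05^0·0.95^32 = 0.1937115
  k=1: C(32,1)·0.05^1·0.95^31 = 0.3262509
P(X ≤ 1) = 0.5199624

0.51996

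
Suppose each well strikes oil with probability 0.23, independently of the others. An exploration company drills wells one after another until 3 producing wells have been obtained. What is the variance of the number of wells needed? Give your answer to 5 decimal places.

Y = total wells until the third success; negative binomial with r=3, p=0.23.
Var(Y) = r(1−p)/p² = 3·0.77 / 0.23² = 43.6672968

43.66730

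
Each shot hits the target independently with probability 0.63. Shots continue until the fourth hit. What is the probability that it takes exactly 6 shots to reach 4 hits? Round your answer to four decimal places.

0.2157

Y = trial on which the fourth success occurs; negative binomial, r=4, p=0.63.
P(Y=6) = C(5,3) · p^4 · (1−p)^2
= 10 · 0.15753 · 0.1369 = 0.215658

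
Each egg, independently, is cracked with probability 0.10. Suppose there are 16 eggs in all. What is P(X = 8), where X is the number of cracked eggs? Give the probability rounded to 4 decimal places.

X ~ Binomial(n=16, p=0.10).
P(X=8) = C(16,8) · p^8 · (1−p)^8
= 12870 · 1e-08 · 0.43047 = 0.000055

0.0001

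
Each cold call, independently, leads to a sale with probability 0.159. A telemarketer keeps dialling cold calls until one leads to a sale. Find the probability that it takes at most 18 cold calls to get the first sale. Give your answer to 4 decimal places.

0.9557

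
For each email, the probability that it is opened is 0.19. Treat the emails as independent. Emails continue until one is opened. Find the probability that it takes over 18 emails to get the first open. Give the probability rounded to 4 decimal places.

Y = number of emails to the first success; geometric, p = 0.19.
P(Y > 18) = P(first 18 all fail) = (1−p)^18 = 0.022528

0.0225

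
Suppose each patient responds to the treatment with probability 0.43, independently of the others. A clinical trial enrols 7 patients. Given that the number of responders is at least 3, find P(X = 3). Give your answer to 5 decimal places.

X ~ Binomial(7, 0.43). Want P(X=3 | X≥3) = P(X=3) / P(X≥3).
P(X=3) = C(7,3)·0.43^3·0.57^4 = 0.2937466
P(X≥3) = 1 − 0.0195490 − 0.1032323 − 0.2336310 = 0.6435877
Ratio = 0.2937466 / 0.6435877 = 0.4564204

0.45642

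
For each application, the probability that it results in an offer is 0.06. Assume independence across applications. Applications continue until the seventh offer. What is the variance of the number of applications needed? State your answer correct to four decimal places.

1827.7778

Y = total applications until the seventh success; negative binomial with r=7, p=0.06.
Var(Y) = r(1−p)/p² = 7·0.94 / 0.06² = 1827.777778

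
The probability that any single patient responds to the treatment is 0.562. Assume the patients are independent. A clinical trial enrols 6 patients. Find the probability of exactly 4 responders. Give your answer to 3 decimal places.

0.287

X ~ Binomial(n=6, p=0.562).
P(X=4) = C(6,4) · p^4 · (1−p)^2
= 15 · 0.099757 · 0.19184 = 0.28707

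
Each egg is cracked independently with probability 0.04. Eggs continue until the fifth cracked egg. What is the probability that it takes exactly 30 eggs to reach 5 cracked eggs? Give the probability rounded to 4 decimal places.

0.0009

Y = trial on which the fifth success occurs; negative binomial, r=5, p=0.04.
P(Y=30) = C(29,4) · p^5 · (1−p)^25
= 23751 · 1.024e-07 · 0.3604 = 0.000877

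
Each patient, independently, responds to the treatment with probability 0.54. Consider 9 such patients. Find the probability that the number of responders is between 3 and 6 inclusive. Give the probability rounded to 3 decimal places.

X ~ Binomial(9, 0.54); P(3 ≤ X ≤ 6) = Σ C(9,k) p^k (1−p)^(9−k) over k:
  k=3: C(9,3)·0.54^3·0.46^6 = 0.12532
  k=4: C(9,4)·0.54^4·0.46^5 = 0.22067
  k=5: C(9,5)·0.54^5·0.46^4 = 0.25904
  k=6: C(9,6)·0.54^6·0.46^3 = 0.20273
Total = 0.80775

0.808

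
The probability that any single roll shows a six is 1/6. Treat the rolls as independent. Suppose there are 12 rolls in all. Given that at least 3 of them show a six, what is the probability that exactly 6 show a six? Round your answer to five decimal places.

X ~ Binomial(12, 0.166667). Want P(X=6 | X≥3) = P(X=6) / P(X≥3).
P(X=6) = C(12,6)·0.166667^6·0.833333^6 = 0.0066325
P(X≥3) = 1 − 0.1121567 − 0.2691760 − 0.2960936 = 0.3225738
Ratio = 0.0066325 / 0.3225738 = 0.0205612

0.02056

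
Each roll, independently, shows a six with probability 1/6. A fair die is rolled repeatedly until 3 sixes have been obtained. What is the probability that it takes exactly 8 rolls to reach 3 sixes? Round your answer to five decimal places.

0.03907

Y = trial on which the third success occurs; negative binomial, r=3, p=0.166667.
P(Y=8) = C(7,2) · p^3 · (1−p)^5
= 21 · 0.0046296 · 0.40188 = 0.0390714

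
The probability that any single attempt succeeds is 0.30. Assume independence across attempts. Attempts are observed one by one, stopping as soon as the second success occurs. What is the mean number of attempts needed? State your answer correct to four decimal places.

6.6667

Y = total attempts until the second success; negative binomial with r=2, p=0.30.
E[Y] = r / p = 2 / 0.30 = 6.666667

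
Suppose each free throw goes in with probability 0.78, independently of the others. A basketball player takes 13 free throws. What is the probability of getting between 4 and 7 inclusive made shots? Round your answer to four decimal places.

0.0462

X ~ Binomial(13, 0.78); P(4 ≤ X ≤ 7) = Σ C(13,k) p^k (1−p)^(13−k) over k:
  k=4: C(13,4)·0.78^4·0.22^9 = 0.000320
  k=5: C(13,5)·0.78^5·0.22^8 = 0.002039
  k=6: C(13,6)·0.78^6·0.22^7 = 0.009639
  k=7: C(13,7)·0.78^7·0.22^6 = 0.034176
Total = 0.046173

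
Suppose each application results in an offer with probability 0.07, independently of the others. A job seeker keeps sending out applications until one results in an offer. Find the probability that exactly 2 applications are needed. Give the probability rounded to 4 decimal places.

Geometric (trials to first success), p = 0.07.
P(Y = 2) = (1−p)^1 · p = 0.93 · 0.07 = 0.065100

0.0651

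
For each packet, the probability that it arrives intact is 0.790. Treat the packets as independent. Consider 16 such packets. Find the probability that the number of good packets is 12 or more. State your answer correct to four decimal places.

0.7673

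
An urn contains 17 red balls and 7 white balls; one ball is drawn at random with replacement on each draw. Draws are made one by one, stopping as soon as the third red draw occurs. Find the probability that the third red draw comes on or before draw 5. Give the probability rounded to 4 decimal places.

Finishing within 5 draws ⇔ at least 3 successes in the first 5. With X ~ Binomial(5, 0.708333), P(Y ≤ 5) = 1 − P(X ≤ 2).
  k=0: C(5,0)·0.708333^0·0.291667^5 = 0.002111
  k=1: C(5,1)·0.708333^1·0.291667^4 = 0.025630
  k=2: C(5,2)·0.708333^2·0.291667^3 = 0.124490
1 − 0.152231 = 0.847769

0.8478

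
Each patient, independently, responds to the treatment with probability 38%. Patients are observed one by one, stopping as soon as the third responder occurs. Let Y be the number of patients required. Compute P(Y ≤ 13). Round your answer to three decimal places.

Finishing within 13 patients ⇔ at least 3 successes in the first 13. With X ~ Binomial(13, 0.38), P(Y ≤ 13) = 1 − P(X ≤ 2).
  k=0: C(13,0)·0.38^0·0.62^13 = 0.00200
  k=1: C(13,1)·0.38^1·0.62^12 = 0.01594
  k=2: C(13,2)·0.38^2·0.62^11 = 0.05861
1 − 0.07655 = 0.92345

0.923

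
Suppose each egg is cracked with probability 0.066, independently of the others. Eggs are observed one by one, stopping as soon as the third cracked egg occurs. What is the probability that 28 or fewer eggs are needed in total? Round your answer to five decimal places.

Finishing within 28 eggs ⇔ at least 3 successes in the first 28. With X ~ Binomial(28, 0.066), P(Y ≤ 28) = 1 − P(X ≤ 2).
  k=0: C(28,0)·0.066^0·0.934^28 = 0.1478130
  k=1: C(28,1)·0.066^1·0.934^27 = 0.2924608
  k=2: C(28,2)·0.066^2·0.934^26 = 0.2789963
1 − 0.7192700 = 0.2807300

0.28073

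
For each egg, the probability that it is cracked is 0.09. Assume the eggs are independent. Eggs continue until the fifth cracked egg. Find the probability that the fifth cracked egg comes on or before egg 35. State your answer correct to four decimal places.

0.2032

Finishing within 35 eggs ⇔ at least 5 successes in the first 35. With X ~ Binomial(35, 0.09), P(Y ≤ 35) = 1 − P(X ≤ 4).
  k=0: C(35,0)·0.09^0·0.91^35 = 0.036851
  k=1: C(35,1)·0.09^1·0.91^34 = 0.127561
  k=2: C(35,2)·0.09^2·0.91^33 = 0.214471
  k=3: C(35,3)·0.09^3·0.91^32 = 0.233325
  k=4: C(35,4)·0.09^4·0.91^31 = 0.184609
1 − 0.796817 = 0.203183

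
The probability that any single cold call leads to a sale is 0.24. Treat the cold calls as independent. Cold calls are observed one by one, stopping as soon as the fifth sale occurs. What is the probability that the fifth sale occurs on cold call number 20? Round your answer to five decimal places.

0.05031

Y = trial on which the fifth success occurs; negative binomial, r=5, p=0.24.
P(Y=20) = C(19,4) · p^5 · (1−p)^15
= 3876 · 0.00079626 · 0.016301 = 0.0503088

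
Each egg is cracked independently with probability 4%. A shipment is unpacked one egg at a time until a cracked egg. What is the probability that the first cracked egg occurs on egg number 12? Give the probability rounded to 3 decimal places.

0.026

Geometric (trials to first success), p = 0.04.
P(Y = 12) = (1−p)^11 · p = 0.63824 · 0.04 = 0.02553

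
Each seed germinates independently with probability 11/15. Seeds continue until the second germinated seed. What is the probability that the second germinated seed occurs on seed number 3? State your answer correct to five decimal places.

0.28681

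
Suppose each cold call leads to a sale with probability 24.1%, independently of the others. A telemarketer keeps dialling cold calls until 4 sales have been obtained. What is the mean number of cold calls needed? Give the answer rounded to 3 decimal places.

Y = total cold calls until the fourth success; negative binomial with r=4, p=0.241.
E[Y] = r / p = 4 / 0.241 = 16.59751

16.598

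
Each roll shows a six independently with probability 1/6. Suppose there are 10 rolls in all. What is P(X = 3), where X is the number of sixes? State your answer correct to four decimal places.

0.1550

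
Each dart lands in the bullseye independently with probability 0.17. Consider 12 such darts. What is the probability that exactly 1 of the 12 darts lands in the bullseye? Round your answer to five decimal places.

0.26272

X ~ Binomial(n=12, p=0.17).
P(X=1) = C(12,1) · p^1 · (1−p)^11
= 12 · 0.17 · 0.12878 = 0.2627176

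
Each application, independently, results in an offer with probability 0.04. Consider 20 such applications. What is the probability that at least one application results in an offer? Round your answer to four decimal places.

0.5580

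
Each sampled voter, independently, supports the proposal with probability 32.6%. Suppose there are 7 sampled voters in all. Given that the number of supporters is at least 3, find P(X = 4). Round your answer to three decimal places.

0.293

X ~ Binomial(7, 0.326). Want P(X=4 | X≥3) = P(X=4) / P(X≥3).
P(X=4) = C(7,4)·0.326^4·0.674^3 = 0.12104
P(X≥3) = 1 − 0.06319 − 0.21393 − 0.31042 = 0.41246
Ratio = 0.12104 / 0.41246 = 0.29345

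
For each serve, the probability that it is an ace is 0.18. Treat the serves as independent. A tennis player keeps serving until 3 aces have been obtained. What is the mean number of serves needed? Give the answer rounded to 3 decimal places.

Y = total serves until the third success; negative binomial with r=3, p=0.18.
E[Y] = r / p = 3 / 0.18 = 16.66667

16.667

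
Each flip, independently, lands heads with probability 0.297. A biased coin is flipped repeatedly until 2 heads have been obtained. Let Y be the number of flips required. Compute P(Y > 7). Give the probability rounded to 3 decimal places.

Needing more than 7 flips ⇔ fewer than 2 successes in the first 7. With X ~ Binomial(7, 0.297), P(Y > 7) = P(X ≤ 1).
  k=0: C(7,0)·0.297^0·0.703^7 = 0.08486
  k=1: C(7,1)·0.297^1·0.703^6 = 0.25095
P(X ≤ 1) = 0.33581

0.336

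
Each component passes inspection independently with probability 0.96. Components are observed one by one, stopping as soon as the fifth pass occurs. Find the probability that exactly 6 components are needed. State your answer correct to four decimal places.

0.1631

Y = trial on which the fifth success occurs; negative binomial, r=5, p=0.96.
P(Y=6) = C(5,4) · p^5 · (1−p)^1
= 5 · 0.81537 · 0.04 = 0.163075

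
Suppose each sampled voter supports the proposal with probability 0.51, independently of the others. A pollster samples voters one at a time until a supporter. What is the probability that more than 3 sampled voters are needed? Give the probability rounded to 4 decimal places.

Y = number of sampled voters to the first success; geometric, p = 0.51.
P(Y > 3) = P(first 3 all fail) = (1−p)^3 = 0.117649

0.1176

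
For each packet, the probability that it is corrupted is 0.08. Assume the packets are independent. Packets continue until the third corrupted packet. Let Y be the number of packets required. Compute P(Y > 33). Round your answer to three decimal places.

Needing more than 33 packets ⇔ fewer than 3 successes in the first 33. With X ~ Binomial(33, 0.08), P(Y > 33) = P(X ≤ 2).
  k=0: C(33,0)·0.08^0·0.92^33 = 0.06383
  k=1: C(33,1)·0.08^1·0.92^32 = 0.18315
  k=2: C(33,2)·0.08^2·0.92^31 = 0.25482
P(X ≤ 2) = 0.50180

0.502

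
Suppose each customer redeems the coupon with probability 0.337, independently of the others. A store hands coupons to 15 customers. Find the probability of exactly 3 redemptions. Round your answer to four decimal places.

0.1256

X ~ Binomial(n=15, p=0.337).
P(X=3) = C(15,3) · p^3 · (1−p)^12
= 455 · 0.038273 · 0.0072138 = 0.125621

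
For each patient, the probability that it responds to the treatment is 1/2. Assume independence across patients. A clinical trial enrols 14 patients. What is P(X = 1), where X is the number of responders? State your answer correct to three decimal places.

0.001

X ~ Binomial(n=14, p=0.50).
P(X=1) = C(14,1) · p^1 · (1−p)^13
= 14 · 0.5 · 0.00012207 = 0.00085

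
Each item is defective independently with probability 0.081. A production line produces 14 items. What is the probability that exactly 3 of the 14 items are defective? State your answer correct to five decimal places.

X ~ Binomial(n=14, p=0.081).
P(X=3) = C(14,3) · p^3 · (1−p)^11
= 364 · 0.00053144 · 0.39488 = 0.0763883

0.07639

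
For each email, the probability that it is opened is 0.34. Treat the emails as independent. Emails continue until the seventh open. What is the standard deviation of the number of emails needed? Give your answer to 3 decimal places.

6.322

Y = total emails until the seventh success; negative binomial with r=7, p=0.34.
SD(Y) = √[r(1−p)/p²] = √(39.96540) = 6.32182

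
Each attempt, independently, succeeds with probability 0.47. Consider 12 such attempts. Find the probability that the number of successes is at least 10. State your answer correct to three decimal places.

X ~ Binomial(12, 0.47); P(X ≥ 10) = Σ C(12,k) p^k (1−p)^(12−k) over k:
  k=10: C(12,10)·0.47^10·0.53^2 = 0.00975
  k=11: C(12,11)·0.47^11·0.53^1 = 0.00157
  k=12: C(12,12)·0.47^12·0.53^0 = 0.00012
Total = 0.01144

0.011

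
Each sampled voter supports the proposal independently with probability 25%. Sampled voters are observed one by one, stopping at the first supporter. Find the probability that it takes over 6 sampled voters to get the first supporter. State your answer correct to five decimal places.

0.17798

Y = number of sampled voters to the first success; geometric, p = 0.25.
P(Y > 6) = P(first 6 all fail) = (1−p)^6 = 0.1779785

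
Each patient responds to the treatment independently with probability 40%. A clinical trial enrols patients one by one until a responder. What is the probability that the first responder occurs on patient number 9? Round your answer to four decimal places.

Geometric (trials to first success), p = 0.40.
P(Y = 9) = (1−p)^8 · p = 0.016796 · 0.40 = 0.006718

0.0067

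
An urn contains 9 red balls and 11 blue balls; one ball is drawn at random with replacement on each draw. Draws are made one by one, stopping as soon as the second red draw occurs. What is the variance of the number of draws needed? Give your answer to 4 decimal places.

Y = total draws until the second success; negative binomial with r=2, p=0.45.
Var(Y) = r(1−p)/p² = 2·0.55 / 0.45² = 5.432099

5.4321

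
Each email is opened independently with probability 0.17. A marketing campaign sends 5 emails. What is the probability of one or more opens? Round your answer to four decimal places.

0.6061

P(at least one) = 1 − P(none) = 1 − (1 − 0.17)^5
= 1 − 0.393904 = 0.606096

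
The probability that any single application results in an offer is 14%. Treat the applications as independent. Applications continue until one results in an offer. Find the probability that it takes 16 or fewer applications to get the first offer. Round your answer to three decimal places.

0.910

Y = number of applications to the first success; geometric, p = 0.14.
P(Y ≤ 16) = 1 − (1−p)^16 = 1 − 0.08953 = 0.91047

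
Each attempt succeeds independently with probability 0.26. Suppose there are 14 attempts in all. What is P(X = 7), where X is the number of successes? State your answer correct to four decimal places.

0.0335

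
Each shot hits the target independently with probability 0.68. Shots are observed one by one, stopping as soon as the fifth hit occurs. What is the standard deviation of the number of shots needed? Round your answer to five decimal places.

Y = total shots until the fifth success; negative binomial with r=5, p=0.68.
SD(Y) = √[r(1−p)/p²] = √(3.4602076) = 1.8601633

1.86016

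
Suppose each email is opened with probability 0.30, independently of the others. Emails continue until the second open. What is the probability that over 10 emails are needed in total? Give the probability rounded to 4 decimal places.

Needing more than 10 emails ⇔ fewer than 2 successes in the first 10. With X ~ Binomial(10, 0.30), P(Y > 10) = P(X ≤ 1).
  k=0: C(10,0)·0.30^0·0.70^10 = 0.028248
  k=1: C(10,1)·0.30^1·0.70^9 = 0.121061
P(X ≤ 1) = 0.149308

0.1493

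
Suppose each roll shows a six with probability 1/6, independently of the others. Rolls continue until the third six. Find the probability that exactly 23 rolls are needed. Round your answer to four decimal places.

0.0279

Y = trial on which the third success occurs; negative binomial, r=3, p=0.166667.
P(Y=23) = C(22,2) · p^3 · (1−p)^20
= 231 · 0.0046296 · 0.026084 = 0.027895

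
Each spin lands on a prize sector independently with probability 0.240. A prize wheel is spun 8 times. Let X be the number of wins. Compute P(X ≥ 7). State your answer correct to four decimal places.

X ~ Binomial(8, 0.24); P(X ≥ 7) = Σ C(8,k) p^k (1−p)^(8−k) over k:
  k=7: C(8,7)·0.24^7·0.76^1 = 0.000279
  k=8: C(8,8)·0.24^8·0.76^0 = 0.000011
Total = 0.000290

0.0003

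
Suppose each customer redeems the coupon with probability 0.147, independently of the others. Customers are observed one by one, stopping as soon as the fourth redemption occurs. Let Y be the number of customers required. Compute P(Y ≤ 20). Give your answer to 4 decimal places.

Finishing within 20 customers ⇔ at least 4 successes in the first 20. With X ~ Binomial(20, 0.147), P(Y ≤ 20) = 1 − P(X ≤ 3).
  k=0: C(20,0)·0.147^0·0.853^20 = 0.041589
  k=1: C(20,1)·0.147^1·0.853^19 = 0.143344
  k=2: C(20,2)·0.147^2·0.853^18 = 0.234677
  k=3: C(20,3)·0.147^3·0.853^17 = 0.242656
1 − 0.662266 = 0.337734

0.3377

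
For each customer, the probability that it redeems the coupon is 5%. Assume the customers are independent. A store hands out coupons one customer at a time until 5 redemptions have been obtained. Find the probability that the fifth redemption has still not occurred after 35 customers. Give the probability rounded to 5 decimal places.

Needing more than 35 customers ⇔ fewer than 5 successes in the first 35. With X ~ Binomial(35, 0.05), P(Y > 35) = P(X ≤ 4).
  k=0: C(35,0)·0.05^0·0.95^35 = 0.1660834
  k=1: C(35,1)·0.05^1·0.95^34 = 0.3059431
  k=2: C(35,2)·0.05^2·0.95^33 = 0.2737385
  k=3: C(35,3)·0.05^3·0.95^32 = 0.1584802
  k=4: C(35,4)·0.05^4·0.95^31 = 0.0667285
P(X ≤ 4) = 0.9709737

0.97097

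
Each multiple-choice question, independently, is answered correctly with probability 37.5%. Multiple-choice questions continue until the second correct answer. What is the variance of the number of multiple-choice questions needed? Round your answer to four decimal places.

Y = total multiple-choice questions until the second success; negative binomial with r=2, p=0.375.
Var(Y) = r(1−p)/p² = 2·0.625 / 0.375² = 8.888889

8.8889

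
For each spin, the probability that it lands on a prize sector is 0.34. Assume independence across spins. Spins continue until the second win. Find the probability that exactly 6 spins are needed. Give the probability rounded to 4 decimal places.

Y = trial on which the second success occurs; negative binomial, r=2, p=0.34.
P(Y=6) = C(5,1) · p^2 · (1−p)^4
= 5 · 0.1156 · 0.18975 = 0.109674

0.1097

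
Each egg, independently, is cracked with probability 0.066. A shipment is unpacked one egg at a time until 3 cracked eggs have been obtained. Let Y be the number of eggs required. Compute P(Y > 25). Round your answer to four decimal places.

0.7737

Needing more than 25 eggs ⇔ fewer than 3 successes in the first 25. With X ~ Binomial(25, 0.066), P(Y > 25) = P(X ≤ 2).
  k=0: C(25,0)·0.066^0·0.934^25 = 0.181414
  k=1: C(25,1)·0.066^1·0.934^24 = 0.320486
  k=2: C(25,2)·0.066^2·0.934^23 = 0.271761
P(X ≤ 2) = 0.773661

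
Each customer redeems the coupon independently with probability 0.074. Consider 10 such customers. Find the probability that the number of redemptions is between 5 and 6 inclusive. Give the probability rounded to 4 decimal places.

0.0004

X ~ Binomial(10, 0.074); P(5 ≤ X ≤ 6) = Σ C(10,k) p^k (1−p)^(10−k) over k:
  k=5: C(10,5)·0.074^5·0.926^5 = 0.000381
  k=6: C(10,6)·0.074^6·0.926^4 = 0.000025
Total = 0.000406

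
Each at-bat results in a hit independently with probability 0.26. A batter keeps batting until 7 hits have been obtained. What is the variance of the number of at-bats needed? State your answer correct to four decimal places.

Y = total at-bats until the seventh success; negative binomial with r=7, p=0.26.
Var(Y) = r(1−p)/p² = 7·0.74 / 0.26² = 76.627219

76.6272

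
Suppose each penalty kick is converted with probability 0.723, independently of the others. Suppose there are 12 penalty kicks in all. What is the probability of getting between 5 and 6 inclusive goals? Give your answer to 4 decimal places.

X ~ Binomial(12, 0.723); P(5 ≤ X ≤ 6) = Σ C(12,k) p^k (1−p)^(12−k) over k:
  k=5: C(12,5)·0.723^5·0.277^7 = 0.019578
  k=6: C(12,6)·0.723^6·0.277^6 = 0.059618
Total = 0.079197

0.0792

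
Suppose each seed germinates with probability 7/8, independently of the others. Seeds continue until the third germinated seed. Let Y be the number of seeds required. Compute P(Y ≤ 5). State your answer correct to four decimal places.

Finishing within 5 seeds ⇔ at least 3 successes in the first 5. With X ~ Binomial(5, 0.875), P(Y ≤ 5) = 1 − P(X ≤ 2).
  k=0: C(5,0)·0.875^0·0.125^5 = 0.000031
  k=1: C(5,1)·0.875^1·0.125^4 = 0.001068
  k=2: C(5,2)·0.875^2·0.125^3 = 0.014954
1 − 0.016052 = 0.983948

0.9839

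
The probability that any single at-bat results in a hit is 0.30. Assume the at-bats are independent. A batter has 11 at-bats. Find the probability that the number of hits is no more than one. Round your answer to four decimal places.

X ~ Binomial(11, 0.30); P(X ≤ 1) = Σ C(11,k) p^k (1−p)^(11−k) over k:
  k=0: C(11,0)·0.30^0·0.70^11 = 0.019773
  k=1: C(11,1)·0.30^1·0.70^10 = 0.093217
Total = 0.112990

0.1130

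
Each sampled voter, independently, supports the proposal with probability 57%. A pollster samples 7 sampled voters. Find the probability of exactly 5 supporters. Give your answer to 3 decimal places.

X ~ Binomial(n=7, p=0.57).
P(X=5) = C(7,5) · p^5 · (1−p)^2
= 21 · 0.060169 · 0.1849 = 0.23363

0.234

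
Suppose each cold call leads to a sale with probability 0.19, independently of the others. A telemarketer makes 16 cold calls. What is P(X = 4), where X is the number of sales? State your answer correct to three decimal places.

0.189

X ~ Binomial(n=16, p=0.19).
P(X=4) = C(16,4) · p^4 · (1−p)^12
= 1820 · 0.0013032 · 0.079766 = 0.18919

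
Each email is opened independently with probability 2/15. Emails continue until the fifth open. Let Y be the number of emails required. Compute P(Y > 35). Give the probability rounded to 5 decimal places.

0.49192

Needing more than 35 emails ⇔ fewer than 5 successes in the first 35. With X ~ Binomial(35, 0.133333), P(Y > 35) = P(X ≤ 4).
  k=0: C(35,0)·0.133333^0·0.866667^35 = 0.0066807
  k=1: C(35,1)·0.133333^1·0.866667^34 = 0.0359731
  k=2: C(35,2)·0.133333^2·0.866667^33 = 0.0940835
  k=3: C(35,3)·0.133333^3·0.866667^32 = 0.1592182
  k=4: C(35,4)·0.133333^4·0.866667^31 = 0.1959609
P(X ≤ 4) = 0.4919165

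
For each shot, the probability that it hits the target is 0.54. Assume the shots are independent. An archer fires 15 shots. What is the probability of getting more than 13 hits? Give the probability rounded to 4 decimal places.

X ~ Binomial(15, 0.54); P(X ≥ 14) = Σ C(15,k) p^k (1−p)^(15−k) over k:
  k=14: C(15,14)·0.54^14·0.46^1 = 0.001237
  k=15: C(15,15)·0.54^15·0.46^0 = 0.000097
Total = 0.001334

0.0013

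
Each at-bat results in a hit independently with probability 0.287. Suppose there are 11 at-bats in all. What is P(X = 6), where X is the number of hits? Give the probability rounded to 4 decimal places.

X ~ Binomial(n=11, p=0.287).
P(X=6) = C(11,6) · p^6 · (1−p)^5
= 462 · 0.00055885 · 0.18427 = 0.047575

0.0476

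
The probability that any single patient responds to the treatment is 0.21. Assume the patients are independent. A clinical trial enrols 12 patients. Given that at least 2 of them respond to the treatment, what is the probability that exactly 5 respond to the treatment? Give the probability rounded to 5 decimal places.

X ~ Binomial(12, 0.21). Want P(X=5 | X≥2) = P(X=5) / P(X≥2).
P(X=5) = C(12,5)·0.21^5·0.79^7 = 0.0621171
P(X≥2) = 1 − 0.0590915 − 0.1884944 = 0.7524140
Ratio = 0.0621171 / 0.7524140 = 0.0825571

0.08256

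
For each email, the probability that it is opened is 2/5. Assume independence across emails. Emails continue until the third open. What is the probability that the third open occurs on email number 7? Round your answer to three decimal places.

0.124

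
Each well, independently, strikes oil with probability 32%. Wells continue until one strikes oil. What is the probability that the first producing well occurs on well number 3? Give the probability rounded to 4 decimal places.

0.1480

Geometric (trials to first success), p = 0.32.
P(Y = 3) = (1−p)^2 · p = 0.4624 · 0.32 = 0.147968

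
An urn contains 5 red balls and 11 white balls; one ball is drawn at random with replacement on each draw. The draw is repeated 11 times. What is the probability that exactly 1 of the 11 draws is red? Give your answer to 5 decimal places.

0.08109

X ~ Binomial(n=11, p=0.3125).
P(X=1) = C(11,1) · p^1 · (1−p)^10
= 11 · 0.3125 · 0.02359 = 0.0810905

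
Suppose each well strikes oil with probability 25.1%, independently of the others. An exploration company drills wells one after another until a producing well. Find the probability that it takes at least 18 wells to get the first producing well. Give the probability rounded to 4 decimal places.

Y = number of wells to the first success; geometric, p = 0.251.
P(Y > 17) = P(first 17 all fail) = (1−p)^17 = 0.007348

0.0073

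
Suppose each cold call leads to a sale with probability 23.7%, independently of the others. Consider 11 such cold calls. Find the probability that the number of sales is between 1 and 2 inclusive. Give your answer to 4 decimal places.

0.4451

X ~ Binomial(11, 0.237); P(1 ≤ X ≤ 2) = Σ C(11,k) p^k (1−p)^(11−k) over k:
  k=1: C(11,1)·0.237^1·0.763^10 = 0.174336
  k=2: C(11,2)·0.237^2·0.763^9 = 0.270757
Total = 0.445093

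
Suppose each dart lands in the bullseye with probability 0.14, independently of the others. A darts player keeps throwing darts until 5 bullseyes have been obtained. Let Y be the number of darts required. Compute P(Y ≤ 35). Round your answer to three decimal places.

0.554

Finishing within 35 darts ⇔ at least 5 successes in the first 35. With X ~ Binomial(35, 0.14), P(Y ≤ 35) = 1 − P(X ≤ 4).
  k=0: C(35,0)·0.14^0·0.86^35 = 0.00510
  k=1: C(35,1)·0.14^1·0.86^34 = 0.02905
  k=2: C(35,2)·0.14^2·0.86^33 = 0.08039
  k=3: C(35,3)·0.14^3·0.86^32 = 0.14396
  k=4: C(35,4)·0.14^4·0.86^31 = 0.18748
1 − 0.44599 = 0.55401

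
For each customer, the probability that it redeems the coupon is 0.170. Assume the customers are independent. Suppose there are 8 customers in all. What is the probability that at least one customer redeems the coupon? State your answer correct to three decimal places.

0.775

P(at least one) = 1 − P(none) = 1 − (1 − 0.17)^8
= 1 − 0.22523 = 0.77477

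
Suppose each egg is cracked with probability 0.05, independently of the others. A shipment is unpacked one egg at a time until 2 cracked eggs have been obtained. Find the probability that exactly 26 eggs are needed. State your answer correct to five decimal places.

0.01825

Y = trial on which the second success occurs; negative binomial, r=2, p=0.05.
P(Y=26) = C(25,1) · p^2 · (1−p)^24
= 25 · 0.0025 · 0.29199 = 0.0182493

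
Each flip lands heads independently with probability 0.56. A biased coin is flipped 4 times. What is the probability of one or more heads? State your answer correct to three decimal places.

0.963

P(at least one) = 1 − P(none) = 1 − (1 − 0.56)^4
= 1 − 0.03748 = 0.96252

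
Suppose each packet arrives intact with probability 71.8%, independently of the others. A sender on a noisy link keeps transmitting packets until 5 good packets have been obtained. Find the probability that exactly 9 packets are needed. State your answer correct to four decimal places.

0.0845

Y = trial on which the fifth success occurs; negative binomial, r=5, p=0.718.
P(Y=9) = C(8,4) · p^5 · (1−p)^4
= 70 · 0.19082 · 0.0063241 = 0.084473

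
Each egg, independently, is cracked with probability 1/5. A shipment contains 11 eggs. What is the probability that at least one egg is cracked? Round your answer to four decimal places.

P(at least one) = 1 − P(none) = 1 − (1 − 0.20)^11
= 1 − 0.085899 = 0.914101

0.9141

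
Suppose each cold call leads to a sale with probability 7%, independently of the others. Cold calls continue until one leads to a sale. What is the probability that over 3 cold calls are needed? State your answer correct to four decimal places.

Y = number of cold calls to the first success; geometric, p = 0.07.
P(Y > 3) = P(first 3 all fail) = (1−p)^3 = 0.804357

0.8044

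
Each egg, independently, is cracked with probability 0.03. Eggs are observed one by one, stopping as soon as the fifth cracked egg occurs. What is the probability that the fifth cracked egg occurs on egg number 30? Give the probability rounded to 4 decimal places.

Y = trial on which the fifth success occurs; negative binomial, r=5, p=0.03.
P(Y=30) = C(29,4) · p^5 · (1−p)^25
= 23751 · 2.43e-08 · 0.46697 = 0.000270

0.0003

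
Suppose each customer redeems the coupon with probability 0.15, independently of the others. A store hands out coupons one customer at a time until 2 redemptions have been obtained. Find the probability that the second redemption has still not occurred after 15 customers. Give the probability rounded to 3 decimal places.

0.319

Needing more than 15 customers ⇔ fewer than 2 successes in the first 15. With X ~ Binomial(15, 0.15), P(Y > 15) = P(X ≤ 1).
  k=0: C(15,0)·0.15^0·0.85^15 = 0.08735
  k=1: C(15,1)·0.15^1·0.85^14 = 0.23123
P(X ≤ 1) = 0.31859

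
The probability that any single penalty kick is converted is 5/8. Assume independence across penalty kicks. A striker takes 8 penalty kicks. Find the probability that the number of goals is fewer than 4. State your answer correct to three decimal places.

0.137

X ~ Binomial(8, 0.625); P(X ≤ 3) = Σ C(8,k) p^k (1−p)^(8−k) over k:
  k=0: C(8,0)·0.625^0·0.375^8 = 0.00039
  k=1: C(8,1)·0.625^1·0.375^7 = 0.00521
  k=2: C(8,2)·0.625^2·0.375^6 = 0.03042
  k=3: C(8,3)·0.625^3·0.375^5 = 0.10139
Total = 0.13741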